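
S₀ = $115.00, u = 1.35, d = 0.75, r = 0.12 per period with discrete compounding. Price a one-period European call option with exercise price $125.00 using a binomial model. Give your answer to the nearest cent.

$16.66

Risk-neutral probability p = (1 + 0.12 − 0.75)/(1.35 − 0.75) = 0.3700/0.6000 = 0.6167
Terminal stock prices: S_u = 155.2, S_d = 86.25
Terminal payoffs (S − K): max(30.25, 0) = 30.25, max(-38.75, 0) = 0
Node 0 (S = 115): V_0 = 1/1.12·[0.6167·30.2500 + 0.3833·0.0000] = 16.6555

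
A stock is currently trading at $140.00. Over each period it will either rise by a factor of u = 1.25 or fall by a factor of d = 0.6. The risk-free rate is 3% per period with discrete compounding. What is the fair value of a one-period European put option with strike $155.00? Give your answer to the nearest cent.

$23.33

Risk-neutral probability p = (1 + 0.03 − 0.6)/(1.25 − 0.6) = 0.4300/0.6500 = 0.6615
Terminal stock prices: S_u = 175, S_d = 84
Terminal payoffs (K − S): max(-20, 0) = 0, max(71, 0) = 71
Node 0 (S = 140): V_0 = 1/1.03·[0.6615·0.0000 + 0.3385·71.0000] = 23.3308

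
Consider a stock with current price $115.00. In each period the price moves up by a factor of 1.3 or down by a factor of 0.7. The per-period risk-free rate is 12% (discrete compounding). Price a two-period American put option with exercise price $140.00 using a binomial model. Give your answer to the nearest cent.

Risk-neutral probability p = (1 + 0.12 − 0.7)/(1.3 − 0.7) = 0.4200/0.6000 = 0.7000
Terminal stock prices: S_uu = 194.4, S_ud = 104.6, S_dd = 56.35
Terminal payoffs (K − S): max(-54.35, 0) = 0, max(35.35, 0) = 35.35, max(83.65, 0) = 83.65
Node u (S = 149.5): continuation = 1/1.12·[0.7000·0.0000 + 0.3000·35.3500] = 9.4687; exercise value = 0.0000 ≤ continuation, so V_u = 9.4687
Node d (S = 80.5): continuation = 1/1.12·[0.7000·35.3500 + 0.3000·83.6500] = 44.5000; exercise value = 59.5000 > continuation, so V_d = 59.5000 (exercise)
Node 0 (S = 115): continuation = 1/1.12·[0.7000·9.4687 + 0.3000·59.5000] = 21.8555; exercise value = 25.0000 > continuation, so V_0 = 25.0000 (exercise)

$25.00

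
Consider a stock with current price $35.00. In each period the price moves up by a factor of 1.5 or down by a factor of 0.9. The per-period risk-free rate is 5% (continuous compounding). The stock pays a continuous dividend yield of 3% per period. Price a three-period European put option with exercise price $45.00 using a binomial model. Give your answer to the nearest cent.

$9.39

Per-period risk-free factor R = e^0.05 = 1.0513; dividend-adjusted growth = e^(0.05−0.03) = 1.0202.
Risk-neutral probability p = (1.0202 − 0.9)/(1.5 − 0.9) = 0.1202/0.6000 = 0.2003
Terminal stock prices: S_uuu = 118.1, S_uud = 70.88, S_udd = 42.53, S_ddd = 25.52
Terminal payoffs (K − S): max(-73.12, 0) = 0, max(-25.88, 0) = 0, max(2.475, 0) = 2.475, max(19.48, 0) = 19.48
Node uu (S = 78.75): V_uu = e^(−0.05)·[0.2003·0.0000 + 0.7997·0.0000] = 0.0000
Node ud (S = 47.25): V_ud = e^(−0.05)·[0.2003·0.0000 + 0.7997·2.4750] = 1.8826
Node dd (S = 28.35): V_dd = e^(−0.05)·[0.2003·2.4750 + 0.7997·19.4850] = 15.2932
Node u (S = 52.5): V_u = e^(−0.05)·[0.2003·0.0000 + 0.7997·1.8826] = 1.4321
Node d (S = 31.5): V_d = e^(−0.05)·[0.2003·1.8826 + 0.7997·15.2932] = 11.9918
Node 0 (S = 35): V_0 = e^(−0.05)·[0.2003·1.4321 + 0.7997·11.9918] = 9.3946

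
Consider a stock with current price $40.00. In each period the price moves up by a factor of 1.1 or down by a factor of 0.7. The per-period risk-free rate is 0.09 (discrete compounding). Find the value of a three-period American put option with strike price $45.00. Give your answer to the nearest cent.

$5.00

Risk-neutral probability p = (1 + 0.09 − 0.7)/(1.1 − 0.7) = 0.3900/0.4000 = 0.9750
Terminal stock prices: S_uuu = 53.24, S_uud = 33.88, S_udd = 21.56, S_ddd = 13.72
Terminal payoffs (K − S): max(-8.24, 0) = 0, max(11.12, 0) = 11.12, max(23.44, 0) = 23.44, max(31.28, 0) = 31.28
Node uu (S = 48.4): continuation = 1/1.09·[0.9750·0.0000 + 0.0250·11.1200] = 0.2550; exercise value = 0.0000 ≤ continuation, so V_uu = 0.2550
Node ud (S = 30.8): continuation = 1/1.09·[0.9750·11.1200 + 0.0250·23.4400] = 10.4844; exercise value = 14.2000 > continuation, so V_ud = 14.2000 (exercise)
Node dd (S = 19.6): continuation = 1/1.09·[0.9750·23.4400 + 0.0250·31.2800] = 21.6844; exercise value = 25.4000 > continuation, so V_dd = 25.4000 (exercise)
Node u (S = 44): continuation = 1/1.09·[0.9750·0.2550 + 0.0250·14.2000] = 0.5538; exercise value = 1.0000 > continuation, so V_u = 1.0000 (exercise)
Node d (S = 28): continuation = 1/1.09·[0.9750·14.2000 + 0.0250·25.4000] = 13.2844; exercise value = 17.0000 > continuation, so V_d = 17.0000 (exercise)
Node 0 (S = 40): continuation = 1/1.09·[0.9750·1.0000 + 0.0250·17.0000] = 1.2844; exercise value = 5.0000 > continuation, so V_0 = 5.0000 (exercise)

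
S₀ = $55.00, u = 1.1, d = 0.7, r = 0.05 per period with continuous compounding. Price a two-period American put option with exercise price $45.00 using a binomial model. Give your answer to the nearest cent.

$1.01

Risk-neutral probability p = (e^0.05 − 0.7)/(1.1 − 0.7) = 0.3513/0.4000 = 0.8782
Terminal stock prices: S_uu = 66.55, S_ud = 42.35, S_dd = 26.95
Terminal payoffs (K − S): max(-21.55, 0) = 0, max(2.65, 0) = 2.65, max(18.05, 0) = 18.05
Node u (S = 60.5): continuation = e^(−0.05)·[0.8782·0.0000 + 0.1218·2.6500] = 0.3071; exercise value = 0.0000 ≤ continuation, so V_u = 0.3071
Node d (S = 38.5): continuation = e^(−0.05)·[0.8782·2.6500 + 0.1218·18.0500] = 4.3053; exercise value = 6.5000 > continuation, so V_d = 6.5000 (exercise)
Node 0 (S = 55): continuation = e^(−0.05)·[0.8782·0.3071 + 0.1218·6.5000] = 1.0097; exercise value = 0.0000 ≤ continuation, so V_0 = 1.0097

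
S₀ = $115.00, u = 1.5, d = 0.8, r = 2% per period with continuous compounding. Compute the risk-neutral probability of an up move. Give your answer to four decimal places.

p = 0.3146

Risk-neutral probability p = (e^0.02 − 0.8)/(1.5 − 0.8) = 0.2202/0.7000 = 0.3146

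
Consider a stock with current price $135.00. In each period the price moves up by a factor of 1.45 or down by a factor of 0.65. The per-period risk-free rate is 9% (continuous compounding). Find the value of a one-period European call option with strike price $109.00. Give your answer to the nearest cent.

$44.02

Risk-neutral probability p = (e^0.09 − 0.65)/(1.45 − 0.65) = 0.4442/0.8000 = 0.5552
Terminal stock prices: S_u = 195.8, S_d = 87.75
Terminal payoffs (S − K): max(86.75, 0) = 86.75, max(-21.25, 0) = 0
Node 0 (S = 135): V_0 = e^(−0.09)·[0.5552·86.7500 + 0.4448·0.0000] = 44.0196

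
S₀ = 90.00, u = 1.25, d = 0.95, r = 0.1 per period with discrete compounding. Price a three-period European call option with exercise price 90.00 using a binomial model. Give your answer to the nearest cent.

23.59

Risk-neutral probability p = (1 + 0.1 − 0.95)/(1.25 − 0.95) = 0.1500/0.3000 = 0.5000
Terminal stock prices: S_uuu = 175.8, S_uud = 133.6, S_udd = 101.5, S_ddd = 77.16
Terminal payoffs (S − K): max(85.78, 0) = 85.78, max(43.59, 0) = 43.59, max(11.53, 0) = 11.53, max(-12.84, 0) = 0
Node uu (S = 140.6): V_uu = 1/1.1·[0.5000·85.7812 + 0.5000·43.5938] = 58.8068
Node ud (S = 106.9): V_ud = 1/1.1·[0.5000·43.5938 + 0.5000·11.5312] = 25.0568
Node dd (S = 81.22): V_dd = 1/1.1·[0.5000·11.5312 + 0.5000·0.0000] = 5.2415
Node u (S = 112.5): V_u = 1/1.1·[0.5000·58.8068 + 0.5000·25.0568] = 38.1198
Node d (S = 85.5): V_d = 1/1.1·[0.5000·25.0568 + 0.5000·5.2415] = 13.7720
Node 0 (S = 90): V_0 = 1/1.1·[0.5000·38.1198 + 0.5000·13.7720] = 23.5872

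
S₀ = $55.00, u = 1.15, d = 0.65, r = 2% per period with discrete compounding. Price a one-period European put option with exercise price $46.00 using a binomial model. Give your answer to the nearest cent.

$2.61

Risk-neutral probability p = (1 + 0.02 − 0.65)/(1.15 − 0.65) = 0.3700/0.5000 = 0.7400
Terminal stock prices: S_u = 63.25, S_d = 35.75
Terminal payoffs (K − S): max(-17.25, 0) = 0, max(10.25, 0) = 10.25
Node 0 (S = 55): V_0 = 1/1.02·[0.7400·0.0000 + 0.2600·10.2500] = 2.6127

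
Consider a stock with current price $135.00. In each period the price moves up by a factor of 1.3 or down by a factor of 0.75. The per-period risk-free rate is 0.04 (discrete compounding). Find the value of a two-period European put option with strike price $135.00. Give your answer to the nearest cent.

$13.76

Risk-neutral probability p = (1 + 0.04 − 0.75)/(1.3 − 0.75) = 0.2900/0.5500 = 0.5273
Terminal stock prices: S_uu = 228.2, S_ud = 131.6, S_dd = 75.94
Terminal payoffs (K − S): max(-93.15, 0) = 0, max(3.375, 0) = 3.375, max(59.06, 0) = 59.06
Node u (S = 175.5): V_u = 1/1.04·[0.5273·0.0000 + 0.4727·3.3750] = 1.5341
Node d (S = 101.2): V_d = 1/1.04·[0.5273·3.3750 + 0.4727·59.0625] = 28.5577
Node 0 (S = 135): V_0 = 1/1.04·[0.5273·1.5341 + 0.4727·28.5577] = 13.7585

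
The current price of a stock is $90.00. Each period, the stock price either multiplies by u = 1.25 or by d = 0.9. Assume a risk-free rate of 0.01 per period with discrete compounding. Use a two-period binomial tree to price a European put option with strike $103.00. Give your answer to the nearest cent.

$14.61

Risk-neutral probability p = (1 + 0.01 − 0.9)/(1.25 − 0.9) = 0.1100/0.3500 = 0.3143
Terminal stock prices: S_uu = 140.6, S_ud = 101.2, S_dd = 72.9
Terminal payoffs (K − S): max(-37.62, 0) = 0, max(1.75, 0) = 1.75, max(30.1, 0) = 30.1
Node u (S = 112.5): V_u = 1/1.01·[0.3143·0.0000 + 0.6857·1.7500] = 1.1881
Node d (S = 81): V_d = 1/1.01·[0.3143·1.7500 + 0.6857·30.1000] = 20.9802
Node 0 (S = 90): V_0 = 1/1.01·[0.3143·1.1881 + 0.6857·20.9802] = 14.6137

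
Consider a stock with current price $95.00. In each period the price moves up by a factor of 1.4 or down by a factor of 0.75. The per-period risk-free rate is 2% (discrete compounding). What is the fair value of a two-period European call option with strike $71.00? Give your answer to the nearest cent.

Risk-neutral probability p = (1 + 0.02 − 0.75)/(1.4 − 0.75) = 0.2700/0.6500 = 0.4154
Terminal stock prices: S_uu = 186.2, S_ud = 99.75, S_dd = 53.44
Terminal payoffs (S − K): max(115.2, 0) = 115.2, max(28.75, 0) = 28.75, max(-17.56, 0) = 0
Node u (S = 133): V_u = 1/1.02·[0.4154·115.2000 + 0.5846·28.7500] = 63.3922
Node d (S = 71.25): V_d = 1/1.02·[0.4154·28.7500 + 0.5846·0.0000] = 11.7081
Node 0 (S = 95): V_0 = 1/1.02·[0.4154·63.3922 + 0.5846·11.7081] = 32.5264

$32.53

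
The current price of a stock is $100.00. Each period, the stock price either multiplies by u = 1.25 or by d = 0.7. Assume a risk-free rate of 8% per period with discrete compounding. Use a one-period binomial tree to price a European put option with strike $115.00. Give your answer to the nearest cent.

Risk-neutral probability p = (1 + 0.08 − 0.7)/(1.25 − 0.7) = 0.3800/0.5500 = 0.6909
Terminal stock prices: S_u = 125, S_d = 70
Terminal payoffs (K − S): max(-10, 0) = 0, max(45, 0) = 45
Node 0 (S = 100): V_0 = 1/1.08·[0.6909·0.0000 + 0.3091·45.0000] = 12.8788

$12.88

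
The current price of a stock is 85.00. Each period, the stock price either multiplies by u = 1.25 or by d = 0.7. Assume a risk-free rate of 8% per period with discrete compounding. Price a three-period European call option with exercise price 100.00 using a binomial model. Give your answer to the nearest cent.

Risk-neutral probability p = (1 + 0.08 − 0.7)/(1.25 − 0.7) = 0.3800/0.5500 = 0.6909
Terminal stock prices: S_uuu = 166, S_uud = 92.97, S_udd = 52.06, S_ddd = 29.15
Terminal payoffs (S − K): max(66.02, 0) = 66.02, max(-7.031, 0) = 0, max(-47.94, 0) = 0, max(-70.84, 0) = 0
Node uu (S = 132.8): V_uu = 1/1.08·[0.6909·66.0156 + 0.3091·0.0000] = 42.2322
Node ud (S = 74.38): V_ud = 1/1.08·[0.6909·0.0000 + 0.3091·0.0000] = 0.0000
Node dd (S = 41.65): V_dd = 1/1.08·[0.6909·0.0000 + 0.3091·0.0000] = 0.0000
Node u (S = 106.2): V_u = 1/1.08·[0.6909·42.2322 + 0.3091·0.0000] = 27.0172
Node d (S = 59.5): V_d = 1/1.08·[0.6909·0.0000 + 0.3091·0.0000] = 0.0000
Node 0 (S = 85): V_0 = 1/1.08·[0.6909·27.0172 + 0.3091·0.0000] = 17.2838

17.28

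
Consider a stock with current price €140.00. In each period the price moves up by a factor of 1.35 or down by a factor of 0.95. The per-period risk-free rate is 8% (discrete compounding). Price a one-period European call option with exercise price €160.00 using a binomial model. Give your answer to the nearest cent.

€8.73

Risk-neutral probability p = (1 + 0.08 − 0.95)/(1.35 − 0.95) = 0.1300/0.4000 = 0.3250
Terminal stock prices: S_u = 189, S_d = 133
Terminal payoffs (S − K): max(29, 0) = 29, max(-27, 0) = 0
Node 0 (S = 140): V_0 = 1/1.08·[0.3250·29.0000 + 0.6750·0.0000] = 8.7269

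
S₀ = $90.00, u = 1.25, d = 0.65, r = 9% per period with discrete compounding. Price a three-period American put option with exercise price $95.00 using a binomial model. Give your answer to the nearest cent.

Risk-neutral probability p = (1 + 0.09 − 0.65)/(1.25 − 0.65) = 0.4400/0.6000 = 0.7333
Terminal stock prices: S_uuu = 175.8, S_uud = 91.41, S_udd = 47.53, S_ddd = 24.72
Terminal payoffs (K − S): max(-80.78, 0) = 0, max(3.594, 0) = 3.594, max(47.47, 0) = 47.47, max(70.28, 0) = 70.28
Node uu (S = 140.6): continuation = 1/1.09·[0.7333·0.0000 + 0.2667·3.5938] = 0.8792; exercise value = 0.0000 ≤ continuation, so V_uu = 0.8792
Node ud (S = 73.12): continuation = 1/1.09·[0.7333·3.5938 + 0.2667·47.4687] = 14.0310; exercise value = 21.8750 > continuation, so V_ud = 21.8750 (exercise)
Node dd (S = 38.03): continuation = 1/1.09·[0.7333·47.4687 + 0.2667·70.2837] = 49.1310; exercise value = 56.9750 > continuation, so V_dd = 56.9750 (exercise)
Node u (S = 112.5): continuation = 1/1.09·[0.7333·0.8792 + 0.2667·21.8750] = 5.9432; exercise value = 0.0000 ≤ continuation, so V_u = 5.9432
Node d (S = 58.5): continuation = 1/1.09·[0.7333·21.8750 + 0.2667·56.9750] = 28.6560; exercise value = 36.5000 > continuation, so V_d = 36.5000 (exercise)
Node 0 (S = 90): continuation = 1/1.09·[0.7333·5.9432 + 0.2667·36.5000] = 12.9281; exercise value = 5.0000 ≤ continuation, so V_0 = 12.9281

$12.93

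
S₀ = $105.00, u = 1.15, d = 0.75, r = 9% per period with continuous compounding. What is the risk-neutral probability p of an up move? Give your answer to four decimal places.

Risk-neutral probability p = (e^0.09 − 0.75)/(1.15 − 0.75) = 0.3442/0.4000 = 0.8604

p = 0.8604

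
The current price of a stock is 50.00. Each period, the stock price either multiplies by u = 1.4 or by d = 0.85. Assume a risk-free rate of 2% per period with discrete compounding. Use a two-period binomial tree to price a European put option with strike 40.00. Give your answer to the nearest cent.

1.78

Risk-neutral probability p = (1 + 0.02 − 0.85)/(1.4 − 0.85) = 0.1700/0.5500 = 0.3091
Terminal stock prices: S_uu = 98, S_ud = 59.5, S_dd = 36.12
Terminal payoffs (K − S): max(-58, 0) = 0, max(-19.5, 0) = 0, max(3.875, 0) = 3.875
Node u (S = 70): V_u = 1/1.02·[0.3091·0.0000 + 0.6909·0.0000] = 0.0000
Node d (S = 42.5): V_d = 1/1.02·[0.3091·0.0000 + 0.6909·3.8750] = 2.6248
Node 0 (S = 50): V_0 = 1/1.02·[0.3091·0.0000 + 0.6909·2.6248] = 1.7779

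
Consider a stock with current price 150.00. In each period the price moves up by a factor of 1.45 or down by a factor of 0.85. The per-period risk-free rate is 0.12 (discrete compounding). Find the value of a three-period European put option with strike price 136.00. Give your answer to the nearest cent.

Risk-neutral probability p = (1 + 0.12 − 0.85)/(1.45 − 0.85) = 0.2700/0.6000 = 0.4500
Terminal stock prices: S_uuu = 457.3, S_uud = 268.1, S_udd = 157.1, S_ddd = 92.12
Terminal payoffs (K − S): max(-321.3, 0) = 0, max(-132.1, 0) = 0, max(-21.14, 0) = 0, max(43.88, 0) = 43.88
Node uu (S = 315.4): V_uu = 1/1.12·[0.4500·0.0000 + 0.5500·0.0000] = 0.0000
Node ud (S = 184.9): V_ud = 1/1.12·[0.4500·0.0000 + 0.5500·0.0000] = 0.0000
Node dd (S = 108.4): V_dd = 1/1.12·[0.4500·0.0000 + 0.5500·43.8813] = 21.5488
Node u (S = 217.5): V_u = 1/1.12·[0.4500·0.0000 + 0.5500·0.0000] = 0.0000
Node d (S = 127.5): V_d = 1/1.12·[0.4500·0.0000 + 0.5500·21.5488] = 10.5820
Node 0 (S = 150): V_0 = 1/1.12·[0.4500·0.0000 + 0.5500·10.5820] = 5.1965

5.20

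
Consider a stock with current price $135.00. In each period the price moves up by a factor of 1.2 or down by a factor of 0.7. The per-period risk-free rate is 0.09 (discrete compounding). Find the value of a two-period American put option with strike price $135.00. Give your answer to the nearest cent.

Risk-neutral probability p = (1 + 0.09 − 0.7)/(1.2 − 0.7) = 0.3900/0.5000 = 0.7800
Terminal stock prices: S_uu = 194.4, S_ud = 113.4, S_dd = 66.15
Terminal payoffs (K − S): max(-59.4, 0) = 0, max(21.6, 0) = 21.6, max(68.85, 0) = 68.85
Node u (S = 162): continuation = 1/1.09·[0.7800·0.0000 + 0.2200·21.6000] = 4.3596; exercise value = 0.0000 ≤ continuation, so V_u = 4.3596
Node d (S = 94.5): continuation = 1/1.09·[0.7800·21.6000 + 0.2200·68.8500] = 29.3532; exercise value = 40.5000 > continuation, so V_d = 40.5000 (exercise)
Node 0 (S = 135): continuation = 1/1.09·[0.7800·4.3596 + 0.2200·40.5000] = 11.2940; exercise value = 0.0000 ≤ continuation, so V_0 = 11.2940

$11.29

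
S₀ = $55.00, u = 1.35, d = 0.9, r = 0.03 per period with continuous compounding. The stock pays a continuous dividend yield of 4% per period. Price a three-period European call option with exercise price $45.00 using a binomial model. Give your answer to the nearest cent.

Per-period risk-free factor R = e^0.03 = 1.0305; dividend-adjusted growth = e^(0.03−0.04) = 0.9900.
Risk-neutral probability p = (0.9900 − 0.9)/(1.35 − 0.9) = 0.0900/0.4500 = 0.2001
Terminal stock prices: S_uuu = 135.3, S_uud = 90.21, S_udd = 60.14, S_ddd = 40.1
Terminal payoffs (S − K): max(90.32, 0) = 90.32, max(45.21, 0) = 45.21, max(15.14, 0) = 15.14, max(-4.905, 0) = 0
Node uu (S = 100.2): V_uu = e^(−0.03)·[0.2001·90.3206 + 0.7999·45.2138] = 52.6371
Node ud (S = 66.83): V_ud = e^(−0.03)·[0.2001·45.2138 + 0.7999·15.1425] = 20.5347
Node dd (S = 44.55): V_dd = e^(−0.03)·[0.2001·15.1425 + 0.7999·0.0000] = 2.9406
Node u (S = 74.25): V_u = e^(−0.03)·[0.2001·52.6371 + 0.7999·20.5347] = 26.1620
Node d (S = 49.5): V_d = e^(−0.03)·[0.2001·20.5347 + 0.7999·2.9406] = 6.2704
Node 0 (S = 55): V_0 = e^(−0.03)·[0.2001·26.1620 + 0.7999·6.2704] = 9.9480

$9.95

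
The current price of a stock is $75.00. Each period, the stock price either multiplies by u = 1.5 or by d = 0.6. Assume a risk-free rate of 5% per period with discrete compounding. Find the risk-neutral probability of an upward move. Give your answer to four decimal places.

p = 0.5000

Risk-neutral probability p = (1 + 0.05 − 0.6)/(1.5 − 0.6) = 0.4500/0.9000 = 0.5000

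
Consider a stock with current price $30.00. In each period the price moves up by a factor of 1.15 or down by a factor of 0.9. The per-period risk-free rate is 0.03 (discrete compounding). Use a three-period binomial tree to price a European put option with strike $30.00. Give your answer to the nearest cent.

Risk-neutral probability p = (1 + 0.03 − 0.9)/(1.15 − 0.9) = 0.1300/0.2500 = 0.5200
Terminal stock prices: S_uuu = 45.63, S_uud = 35.71, S_udd = 27.95, S_ddd = 21.87
Terminal payoffs (K − S): max(-15.63, 0) = 0, max(-5.707, 0) = 0, max(2.055, 0) = 2.055, max(8.13, 0) = 8.13
Node uu (S = 39.67): V_uu = 1/1.03·[0.5200·0.0000 + 0.4800·0.0000] = 0.0000
Node ud (S = 31.05): V_ud = 1/1.03·[0.5200·0.0000 + 0.4800·2.0550] = 0.9577
Node dd (S = 24.3): V_dd = 1/1.03·[0.5200·2.0550 + 0.4800·8.1300] = 4.8262
Node u (S = 34.5): V_u = 1/1.03·[0.5200·0.0000 + 0.4800·0.9577] = 0.4463
Node d (S = 27): V_d = 1/1.03·[0.5200·0.9577 + 0.4800·4.8262] = 2.7326
Node 0 (S = 30): V_0 = 1/1.03·[0.5200·0.4463 + 0.4800·2.7326] = 1.4988

$1.50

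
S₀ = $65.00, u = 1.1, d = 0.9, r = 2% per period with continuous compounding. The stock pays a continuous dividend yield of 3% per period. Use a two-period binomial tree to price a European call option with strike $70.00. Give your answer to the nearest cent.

Per-period risk-free factor R = e^0.02 = 1.0202; dividend-adjusted growth = e^(0.02−0.03) = 0.9900.
Risk-neutral probability p = (0.9900 − 0.9)/(1.1 − 0.9) = 0.0900/0.2000 = 0.4502
Terminal stock prices: S_uu = 78.65, S_ud = 64.35, S_dd = 52.65
Terminal payoffs (S − K): max(8.65, 0) = 8.65, max(-5.65, 0) = 0, max(-17.35, 0) = 0
Node u (S = 71.5): V_u = e^(−0.02)·[0.4502·8.6500 + 0.5498·0.0000] = 3.8175
Node d (S = 58.5): V_d = e^(−0.02)·[0.4502·0.0000 + 0.5498·0.0000] = 0.0000
Node 0 (S = 65): V_0 = e^(−0.02)·[0.4502·3.8175 + 0.5498·0.0000] = 1.6848

$1.68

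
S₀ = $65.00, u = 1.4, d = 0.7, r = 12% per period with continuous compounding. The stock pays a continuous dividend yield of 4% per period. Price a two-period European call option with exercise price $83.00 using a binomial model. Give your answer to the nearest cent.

$10.47

Per-period risk-free factor R = e^0.12 = 1.1275; dividend-adjusted growth = e^(0.12−0.04) = 1.0833.
Risk-neutral probability p = (1.0833 − 0.7)/(1.4 − 0.7) = 0.3833/0.7000 = 0.5476
Terminal stock prices: S_uu = 127.4, S_ud = 63.7, S_dd = 31.85
Terminal payoffs (S − K): max(44.4, 0) = 44.4, max(-19.3, 0) = 0, max(-51.15, 0) = 0
Node u (S = 91): V_u = e^(−0.12)·[0.5476·44.4000 + 0.4524·0.0000] = 21.5622
Node d (S = 45.5): V_d = e^(−0.12)·[0.5476·0.0000 + 0.4524·0.0000] = 0.0000
Node 0 (S = 65): V_0 = e^(−0.12)·[0.5476·21.5622 + 0.4524·0.0000] = 10.4714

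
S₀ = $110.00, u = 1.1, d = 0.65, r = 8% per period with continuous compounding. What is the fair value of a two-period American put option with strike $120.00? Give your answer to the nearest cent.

$10.00

Risk-neutral probability p = (e^0.08 − 0.65)/(1.1 − 0.65) = 0.4333/0.4500 = 0.9629
Terminal stock prices: S_uu = 133.1, S_ud = 78.65, S_dd = 46.48
Terminal payoffs (K − S): max(-13.1, 0) = 0, max(41.35, 0) = 41.35, max(73.53, 0) = 73.53
Node u (S = 121): continuation = e^(−0.08)·[0.9629·0.0000 + 0.0371·41.3500] = 1.4177; exercise value = 0.0000 ≤ continuation, so V_u = 1.4177
Node d (S = 71.5): continuation = e^(−0.08)·[0.9629·41.3500 + 0.0371·73.5250] = 39.2740; exercise value = 48.5000 > continuation, so V_d = 48.5000 (exercise)
Node 0 (S = 110): continuation = e^(−0.08)·[0.9629·1.4177 + 0.0371·48.5000] = 2.9229; exercise value = 10.0000 > continuation, so V_0 = 10.0000 (exercise)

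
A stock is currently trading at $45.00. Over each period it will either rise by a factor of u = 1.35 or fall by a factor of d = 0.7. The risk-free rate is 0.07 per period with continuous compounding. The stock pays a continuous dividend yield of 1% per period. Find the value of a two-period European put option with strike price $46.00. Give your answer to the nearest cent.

$5.58

Per-period risk-free factor R = e^0.07 = 1.0725; dividend-adjusted growth = e^(0.07−0.01) = 1.0618.
Risk-neutral probability p = (1.0618 − 0.7)/(1.35 − 0.7) = 0.3618/0.6500 = 0.5567
Terminal stock prices: S_uu = 82.01, S_ud = 42.53, S_dd = 22.05
Terminal payoffs (K − S): max(-36.01, 0) = 0, max(3.475, 0) = 3.475, max(23.95, 0) = 23.95
Node u (S = 60.75): V_u = e^(−0.07)·[0.5567·0.0000 + 0.4433·3.4750] = 1.4364
Node d (S = 31.5): V_d = e^(−0.07)·[0.5567·3.4750 + 0.4433·23.9500] = 11.7035
Node 0 (S = 45): V_0 = e^(−0.07)·[0.5567·1.4364 + 0.4433·11.7035] = 5.5833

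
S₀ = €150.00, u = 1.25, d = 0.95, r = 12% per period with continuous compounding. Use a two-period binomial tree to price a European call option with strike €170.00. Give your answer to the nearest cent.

Risk-neutral probability p = (e^0.12 − 0.95)/(1.25 − 0.95) = 0.1775/0.3000 = 0.5917
Terminal stock prices: S_uu = 234.4, S_ud = 178.1, S_dd = 135.4
Terminal payoffs (S − K): max(64.38, 0) = 64.38, max(8.125, 0) = 8.125, max(-34.62, 0) = 0
Node u (S = 187.5): V_u = e^(−0.12)·[0.5917·64.3750 + 0.4083·8.1250] = 36.7235
Node d (S = 142.5): V_d = e^(−0.12)·[0.5917·8.1250 + 0.4083·0.0000] = 4.2636
Node 0 (S = 150): V_0 = e^(−0.12)·[0.5917·36.7235 + 0.4083·4.2636] = 20.8149

€20.81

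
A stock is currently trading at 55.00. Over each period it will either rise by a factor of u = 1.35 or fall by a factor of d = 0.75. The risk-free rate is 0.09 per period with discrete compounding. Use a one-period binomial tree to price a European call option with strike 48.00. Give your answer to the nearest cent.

13.65

Risk-neutral probability p = (1 + 0.09 − 0.75)/(1.35 − 0.75) = 0.3400/0.6000 = 0.5667
Terminal stock prices: S_u = 74.25, S_d = 41.25
Terminal payoffs (S − K): max(26.25, 0) = 26.25, max(-6.75, 0) = 0
Node 0 (S = 55): V_0 = 1/1.09·[0.5667·26.2500 + 0.4333·0.0000] = 13.6468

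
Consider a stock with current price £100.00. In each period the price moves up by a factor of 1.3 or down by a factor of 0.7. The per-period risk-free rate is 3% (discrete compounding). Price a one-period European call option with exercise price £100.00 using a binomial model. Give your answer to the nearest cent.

£16.02

Risk-neutral probability p = (1 + 0.03 − 0.7)/(1.3 − 0.7) = 0.3300/0.6000 = 0.5500
Terminal stock prices: S_u = 130, S_d = 70
Terminal payoffs (S − K): max(30, 0) = 30, max(-30, 0) = 0
Node 0 (S = 100): V_0 = 1/1.03·[0.5500·30.0000 + 0.4500·0.0000] = 16.0194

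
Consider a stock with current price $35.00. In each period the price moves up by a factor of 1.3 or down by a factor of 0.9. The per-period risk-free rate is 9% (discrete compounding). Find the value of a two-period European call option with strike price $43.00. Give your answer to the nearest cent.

$3.07

Risk-neutral probability p = (1 + 0.09 − 0.9)/(1.3 − 0.9) = 0.1900/0.4000 = 0.4750
Terminal stock prices: S_uu = 59.15, S_ud = 40.95, S_dd = 28.35
Terminal payoffs (S − K): max(16.15, 0) = 16.15, max(-2.05, 0) = 0, max(-14.65, 0) = 0
Node u (S = 45.5): V_u = 1/1.09·[0.4750·16.1500 + 0.5250·0.0000] = 7.0378
Node d (S = 31.5): V_d = 1/1.09·[0.4750·0.0000 + 0.5250·0.0000] = 0.0000
Node 0 (S = 35): V_0 = 1/1.09·[0.4750·7.0378 + 0.5250·0.0000] = 3.0670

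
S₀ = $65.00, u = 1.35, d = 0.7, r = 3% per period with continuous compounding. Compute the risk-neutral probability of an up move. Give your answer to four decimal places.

p = 0.5084

Risk-neutral probability p = (e^0.03 − 0.7)/(1.35 − 0.7) = 0.3305/0.6500 = 0.5084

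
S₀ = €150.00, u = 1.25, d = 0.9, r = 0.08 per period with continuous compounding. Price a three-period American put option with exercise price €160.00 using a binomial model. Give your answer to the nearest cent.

Risk-neutral probability p = (e^0.08 − 0.9)/(1.25 − 0.9) = 0.1833/0.3500 = 0.5237
Terminal stock prices: S_uuu = 293, S_uud = 210.9, S_udd = 151.9, S_ddd = 109.4
Terminal payoffs (K − S): max(-133, 0) = 0, max(-50.94, 0) = 0, max(8.125, 0) = 8.125, max(50.65, 0) = 50.65
Node uu (S = 234.4): continuation = e^(−0.08)·[0.5237·0.0000 + 0.4763·0.0000] = 0.0000; exercise value = 0.0000 ≤ continuation, so V_uu = 0.0000
Node ud (S = 168.8): continuation = e^(−0.08)·[0.5237·0.0000 + 0.4763·8.1250] = 3.5726; exercise value = 0.0000 ≤ continuation, so V_ud = 3.5726
Node dd (S = 121.5): continuation = e^(−0.08)·[0.5237·8.1250 + 0.4763·50.6500] = 26.1986; exercise value = 38.5000 > continuation, so V_dd = 38.5000 (exercise)
Node u (S = 187.5): continuation = e^(−0.08)·[0.5237·0.0000 + 0.4763·3.5726] = 1.5709; exercise value = 0.0000 ≤ continuation, so V_u = 1.5709
Node d (S = 135): continuation = e^(−0.08)·[0.5237·3.5726 + 0.4763·38.5000] = 18.6555; exercise value = 25.0000 > continuation, so V_d = 25.0000 (exercise)
Node 0 (S = 150): continuation = e^(−0.08)·[0.5237·1.5709 + 0.4763·25.0000] = 11.7519; exercise value = 10.0000 ≤ continuation, so V_0 = 11.7519

€11.75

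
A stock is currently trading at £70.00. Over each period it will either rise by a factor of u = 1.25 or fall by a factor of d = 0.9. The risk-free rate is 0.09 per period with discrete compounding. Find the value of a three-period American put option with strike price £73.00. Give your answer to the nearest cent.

£4.38

Risk-neutral probability p = (1 + 0.09 − 0.9)/(1.25 − 0.9) = 0.1900/0.3500 = 0.5429
Terminal stock prices: S_uuu = 136.7, S_uud = 98.44, S_udd = 70.88, S_ddd = 51.03
Terminal payoffs (K − S): max(-63.72, 0) = 0, max(-25.44, 0) = 0, max(2.125, 0) = 2.125, max(21.97, 0) = 21.97
Node uu (S = 109.4): continuation = 1/1.09·[0.5429·0.0000 + 0.4571·0.0000] = 0.0000; exercise value = 0.0000 ≤ continuation, so V_uu = 0.0000
Node ud (S = 78.75): continuation = 1/1.09·[0.5429·0.0000 + 0.4571·2.1250] = 0.8912; exercise value = 0.0000 ≤ continuation, so V_ud = 0.8912
Node dd (S = 56.7): continuation = 1/1.09·[0.5429·2.1250 + 0.4571·21.9700] = 10.2725; exercise value = 16.3000 > continuation, so V_dd = 16.3000 (exercise)
Node u (S = 87.5): continuation = 1/1.09·[0.5429·0.0000 + 0.4571·0.8912] = 0.3738; exercise value = 0.0000 ≤ continuation, so V_u = 0.3738
Node d (S = 63): continuation = 1/1.09·[0.5429·0.8912 + 0.4571·16.3000] = 7.2800; exercise value = 10.0000 > continuation, so V_d = 10.0000 (exercise)
Node 0 (S = 70): continuation = 1/1.09·[0.5429·0.3738 + 0.4571·10.0000] = 4.3801; exercise value = 3.0000 ≤ continuation, so V_0 = 4.3801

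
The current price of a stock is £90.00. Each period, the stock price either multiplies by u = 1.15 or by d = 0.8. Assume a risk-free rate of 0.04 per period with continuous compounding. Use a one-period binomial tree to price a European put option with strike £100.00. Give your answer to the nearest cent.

Risk-neutral probability p = (e^0.04 − 0.8)/(1.15 − 0.8) = 0.2408/0.3500 = 0.6880
Terminal stock prices: S_u = 103.5, S_d = 72
Terminal payoffs (K − S): max(-3.5, 0) = 0, max(28, 0) = 28
Node 0 (S = 90): V_0 = e^(−0.04)·[0.6880·0.0000 + 0.3120·28.0000] = 8.3926

£8.39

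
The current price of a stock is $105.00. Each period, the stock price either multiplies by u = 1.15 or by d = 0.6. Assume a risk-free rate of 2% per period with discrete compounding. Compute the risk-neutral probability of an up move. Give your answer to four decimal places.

p = 0.7636

Risk-neutral probability p = (1 + 0.02 − 0.6)/(1.15 − 0.6) = 0.4200/0.5500 = 0.7636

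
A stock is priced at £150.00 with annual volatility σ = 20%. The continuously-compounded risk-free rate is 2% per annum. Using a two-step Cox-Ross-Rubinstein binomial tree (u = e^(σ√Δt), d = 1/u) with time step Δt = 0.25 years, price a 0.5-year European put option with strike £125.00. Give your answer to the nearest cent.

£0.54

CRR parameters: u = e^(σ√Δt) = e^(0.2·√0.25) = 1.1052, d = 1/u = 0.9048
Per-period rate: rΔt = 0.02·0.25 = 0.005, so R = e^0.005 = 1.0050
Risk-neutral probability p = (e^0.005 − 0.9048)/(1.1052 − 0.9048) = 0.1002/0.2003 = 0.5000
Terminal stock prices: S_uu = 183.2, S_ud = 150, S_dd = 122.8
Terminal payoffs (K − S): max(-58.21, 0) = 0, max(-25, 0) = 0, max(2.19, 0) = 2.19
Node u (S = 165.8): V_u = e^(−0.005)·[0.5000·0.0000 + 0.5000·0.0000] = 0.0000
Node d (S = 135.7): V_d = e^(−0.005)·[0.5000·0.0000 + 0.5000·2.1904] = 1.0896
Node 0 (S = 150): V_0 = e^(−0.005)·[0.5000·0.0000 + 0.5000·1.0896] = 0.5421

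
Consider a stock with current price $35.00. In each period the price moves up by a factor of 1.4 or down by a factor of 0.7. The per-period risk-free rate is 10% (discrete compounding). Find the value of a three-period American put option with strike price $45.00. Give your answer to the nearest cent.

$10.15

Risk-neutral probability p = (1 + 0.1 − 0.7)/(1.4 − 0.7) = 0.4000/0.7000 = 0.5714
Terminal stock prices: S_uuu = 96.04, S_uud = 48.02, S_udd = 24.01, S_ddd = 12
Terminal payoffs (K − S): max(-51.04, 0) = 0, max(-3.02, 0) = 0, max(20.99, 0) = 20.99, max(33, 0) = 33
Node uu (S = 68.6): continuation = 1/1.1·[0.5714·0.0000 + 0.4286·0.0000] = 0.0000; exercise value = 0.0000 ≤ continuation, so V_uu = 0.0000
Node ud (S = 34.3): continuation = 1/1.1·[0.5714·0.0000 + 0.4286·20.9900] = 8.1779; exercise value = 10.7000 > continuation, so V_ud = 10.7000 (exercise)
Node dd (S = 17.15): continuation = 1/1.1·[0.5714·20.9900 + 0.4286·32.9950] = 23.7591; exercise value = 27.8500 > continuation, so V_dd = 27.8500 (exercise)
Node u (S = 49): continuation = 1/1.1·[0.5714·0.0000 + 0.4286·10.7000] = 4.1688; exercise value = 0.0000 ≤ continuation, so V_u = 4.1688
Node d (S = 24.5): continuation = 1/1.1·[0.5714·10.7000 + 0.4286·27.8500] = 16.4091; exercise value = 20.5000 > continuation, so V_d = 20.5000 (exercise)
Node 0 (S = 35): continuation = 1/1.1·[0.5714·4.1688 + 0.4286·20.5000] = 10.1526; exercise value = 10.0000 ≤ continuation, so V_0 = 10.1526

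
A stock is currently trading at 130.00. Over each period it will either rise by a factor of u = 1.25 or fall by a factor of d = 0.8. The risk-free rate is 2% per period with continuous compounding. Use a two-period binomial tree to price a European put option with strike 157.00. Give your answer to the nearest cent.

Risk-neutral probability p = (e^0.02 − 0.8)/(1.25 − 0.8) = 0.2202/0.4500 = 0.4893
Terminal stock prices: S_uu = 203.1, S_ud = 130, S_dd = 83.2
Terminal payoffs (K − S): max(-46.12, 0) = 0, max(27, 0) = 27, max(73.8, 0) = 73.8
Node u (S = 162.5): V_u = e^(−0.02)·[0.4893·0.0000 + 0.5107·27.0000] = 13.5149
Node d (S = 104): V_d = e^(−0.02)·[0.4893·27.0000 + 0.5107·73.8000] = 49.8912
Node 0 (S = 130): V_0 = e^(−0.02)·[0.4893·13.5149 + 0.5107·49.8912] = 31.4555

31.46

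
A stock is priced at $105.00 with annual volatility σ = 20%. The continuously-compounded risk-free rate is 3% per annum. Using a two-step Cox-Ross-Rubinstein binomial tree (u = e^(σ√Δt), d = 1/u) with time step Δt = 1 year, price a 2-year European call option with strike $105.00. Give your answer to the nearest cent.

CRR parameters: u = e^(σ√Δt) = e^(0.2·√1) = 1.2214, d = 1/u = 0.8187
Per-period rate: rΔt = 0.03·1 = 0.03, so R = e^0.03 = 1.0305
Risk-neutral probability p = (e^0.03 − 0.8187)/(1.2214 − 0.8187) = 0.2117/0.4027 = 0.5258
Terminal stock prices: S_uu = 156.6, S_ud = 105, S_dd = 70.38
Terminal payoffs (S − K): max(51.64, 0) = 51.64, max(0, 0) = 0, max(-34.62, 0) = 0
Node u (S = 128.2): V_u = e^(−0.03)·[0.5258·51.6416 + 0.4742·0.0000] = 26.3505
Node d (S = 85.97): V_d = e^(−0.03)·[0.5258·0.0000 + 0.4742·0.0000] = 0.0000
Node 0 (S = 105): V_0 = e^(−0.03)·[0.5258·26.3505 + 0.4742·0.0000] = 13.4455

$13.45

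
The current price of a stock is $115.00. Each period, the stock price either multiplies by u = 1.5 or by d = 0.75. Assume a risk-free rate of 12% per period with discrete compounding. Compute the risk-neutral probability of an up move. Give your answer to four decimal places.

Risk-neutral probability p = (1 + 0.12 − 0.75)/(1.5 − 0.75) = 0.3700/0.7500 = 0.4933

p = 0.4933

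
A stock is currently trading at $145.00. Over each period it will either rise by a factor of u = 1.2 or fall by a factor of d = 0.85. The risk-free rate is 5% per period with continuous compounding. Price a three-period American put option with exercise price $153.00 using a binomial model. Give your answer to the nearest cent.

Risk-neutral probability p = (e^0.05 − 0.85)/(1.2 − 0.85) = 0.2013/0.3500 = 0.5751
Terminal stock prices: S_uuu = 250.6, S_uud = 177.5, S_udd = 125.7, S_ddd = 89.05
Terminal payoffs (K − S): max(-97.56, 0) = 0, max(-24.48, 0) = 0, max(27.29, 0) = 27.29, max(63.95, 0) = 63.95
Node uu (S = 208.8): continuation = e^(−0.05)·[0.5751·0.0000 + 0.4249·0.0000] = 0.0000; exercise value = 0.0000 ≤ continuation, so V_uu = 0.0000
Node ud (S = 147.9): continuation = e^(−0.05)·[0.5751·0.0000 + 0.4249·27.2850] = 11.0290; exercise value = 5.1000 ≤ continuation, so V_ud = 11.0290
Node dd (S = 104.8): continuation = e^(−0.05)·[0.5751·27.2850 + 0.4249·63.9519] = 40.7756; exercise value = 48.2375 > continuation, so V_dd = 48.2375 (exercise)
Node u (S = 174): continuation = e^(−0.05)·[0.5751·0.0000 + 0.4249·11.0290] = 4.4581; exercise value = 0.0000 ≤ continuation, so V_u = 4.4581
Node d (S = 123.2): continuation = e^(−0.05)·[0.5751·11.0290 + 0.4249·48.2375] = 25.5314; exercise value = 29.7500 > continuation, so V_d = 29.7500 (exercise)
Node 0 (S = 145): continuation = e^(−0.05)·[0.5751·4.4581 + 0.4249·29.7500] = 14.4640; exercise value = 8.0000 ≤ continuation, so V_0 = 14.4640

$14.46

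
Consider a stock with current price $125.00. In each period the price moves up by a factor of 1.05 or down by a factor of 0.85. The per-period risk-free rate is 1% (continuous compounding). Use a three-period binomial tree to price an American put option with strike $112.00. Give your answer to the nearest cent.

Risk-neutral probability p = (e^0.01 − 0.85)/(1.05 − 0.85) = 0.1601/0.2000 = 0.8003
Terminal stock prices: S_uuu = 144.7, S_uud = 117.1, S_udd = 94.83, S_ddd = 76.77
Terminal payoffs (K − S): max(-32.7, 0) = 0, max(-5.141, 0) = 0, max(17.17, 0) = 17.17, max(35.23, 0) = 35.23
Node uu (S = 137.8): continuation = e^(−0.01)·[0.8003·0.0000 + 0.1997·0.0000] = 0.0000; exercise value = 0.0000 ≤ continuation, so V_uu = 0.0000
Node ud (S = 111.6): continuation = e^(−0.01)·[0.8003·0.0000 + 0.1997·17.1719] = 3.3959; exercise value = 0.4375 ≤ continuation, so V_ud = 3.3959
Node dd (S = 90.31): continuation = e^(−0.01)·[0.8003·17.1719 + 0.1997·35.2344] = 20.5731; exercise value = 21.6875 > continuation, so V_dd = 21.6875 (exercise)
Node u (S = 131.2): continuation = e^(−0.01)·[0.8003·0.0000 + 0.1997·3.3959] = 0.6716; exercise value = 0.0000 ≤ continuation, so V_u = 0.6716
Node d (S = 106.2): continuation = e^(−0.01)·[0.8003·3.3959 + 0.1997·21.6875] = 6.9795; exercise value = 5.7500 ≤ continuation, so V_d = 6.9795
Node 0 (S = 125): continuation = e^(−0.01)·[0.8003·0.6716 + 0.1997·6.9795] = 1.9124; exercise value = 0.0000 ≤ continuation, so V_0 = 1.9124

$1.91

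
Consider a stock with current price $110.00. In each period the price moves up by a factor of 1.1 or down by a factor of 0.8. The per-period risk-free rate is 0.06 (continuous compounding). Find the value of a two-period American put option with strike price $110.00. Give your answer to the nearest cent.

Risk-neutral probability p = (e^0.06 − 0.8)/(1.1 − 0.8) = 0.2618/0.3000 = 0.8728
Terminal stock prices: S_uu = 133.1, S_ud = 96.8, S_dd = 70.4
Terminal payoffs (K − S): max(-23.1, 0) = 0, max(13.2, 0) = 13.2, max(39.6, 0) = 39.6
Node u (S = 121): continuation = e^(−0.06)·[0.8728·0.0000 + 0.1272·13.2000] = 1.5814; exercise value = 0.0000 ≤ continuation, so V_u = 1.5814
Node d (S = 88): continuation = e^(−0.06)·[0.8728·13.2000 + 0.1272·39.6000] = 15.5941; exercise value = 22.0000 > continuation, so V_d = 22.0000 (exercise)
Node 0 (S = 110): continuation = e^(−0.06)·[0.8728·1.5814 + 0.1272·22.0000] = 3.9355; exercise value = 0.0000 ≤ continuation, so V_0 = 3.9355

$3.94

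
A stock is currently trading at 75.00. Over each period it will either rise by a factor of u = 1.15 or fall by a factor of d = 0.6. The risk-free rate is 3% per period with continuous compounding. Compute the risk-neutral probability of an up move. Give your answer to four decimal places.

p = 0.7826

Risk-neutral probability p = (e^0.03 − 0.6)/(1.15 − 0.6) = 0.4305/0.5500 = 0.7826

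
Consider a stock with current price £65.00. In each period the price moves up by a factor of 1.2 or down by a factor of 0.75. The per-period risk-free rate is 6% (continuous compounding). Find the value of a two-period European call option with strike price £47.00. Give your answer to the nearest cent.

£24.19

Risk-neutral probability p = (e^0.06 − 0.75)/(1.2 − 0.75) = 0.3118/0.4500 = 0.6930
Terminal stock prices: S_uu = 93.6, S_ud = 58.5, S_dd = 36.56
Terminal payoffs (S − K): max(46.6, 0) = 46.6, max(11.5, 0) = 11.5, max(-10.44, 0) = 0
Node u (S = 78): V_u = e^(−0.06)·[0.6930·46.6000 + 0.3070·11.5000] = 33.7371
Node d (S = 48.75): V_d = e^(−0.06)·[0.6930·11.5000 + 0.3070·0.0000] = 7.5051
Node 0 (S = 65): V_0 = e^(−0.06)·[0.6930·33.7371 + 0.3070·7.5051] = 24.1874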